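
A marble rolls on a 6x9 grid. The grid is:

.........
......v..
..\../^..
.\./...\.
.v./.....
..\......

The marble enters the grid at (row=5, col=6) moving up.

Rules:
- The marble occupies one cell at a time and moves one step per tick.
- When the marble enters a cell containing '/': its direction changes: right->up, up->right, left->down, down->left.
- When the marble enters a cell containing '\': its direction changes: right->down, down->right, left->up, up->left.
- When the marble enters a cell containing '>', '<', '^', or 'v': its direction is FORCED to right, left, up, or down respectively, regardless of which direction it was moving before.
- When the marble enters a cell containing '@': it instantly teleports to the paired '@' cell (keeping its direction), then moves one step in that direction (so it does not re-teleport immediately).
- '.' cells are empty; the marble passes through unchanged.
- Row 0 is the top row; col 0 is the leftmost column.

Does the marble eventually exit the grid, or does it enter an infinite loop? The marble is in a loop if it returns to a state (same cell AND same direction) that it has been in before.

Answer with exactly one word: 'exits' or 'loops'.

Answer: loops

Derivation:
Step 1: enter (5,6), '.' pass, move up to (4,6)
Step 2: enter (4,6), '.' pass, move up to (3,6)
Step 3: enter (3,6), '.' pass, move up to (2,6)
Step 4: enter (2,6), '^' forces up->up, move up to (1,6)
Step 5: enter (1,6), 'v' forces up->down, move down to (2,6)
Step 6: enter (2,6), '^' forces down->up, move up to (1,6)
Step 7: at (1,6) dir=up — LOOP DETECTED (seen before)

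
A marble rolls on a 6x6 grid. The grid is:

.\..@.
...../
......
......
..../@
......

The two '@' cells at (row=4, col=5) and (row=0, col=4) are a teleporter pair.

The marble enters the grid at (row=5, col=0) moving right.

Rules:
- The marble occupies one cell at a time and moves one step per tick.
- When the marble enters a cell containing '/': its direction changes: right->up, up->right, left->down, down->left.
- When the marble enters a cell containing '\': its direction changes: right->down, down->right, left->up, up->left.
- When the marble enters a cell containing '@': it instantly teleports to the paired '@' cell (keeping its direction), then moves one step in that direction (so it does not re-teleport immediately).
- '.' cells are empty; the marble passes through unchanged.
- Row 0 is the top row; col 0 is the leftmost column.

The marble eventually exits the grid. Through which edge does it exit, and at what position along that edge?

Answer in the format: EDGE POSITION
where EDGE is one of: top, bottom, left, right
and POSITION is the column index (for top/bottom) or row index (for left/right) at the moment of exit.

Answer: right 5

Derivation:
Step 1: enter (5,0), '.' pass, move right to (5,1)
Step 2: enter (5,1), '.' pass, move right to (5,2)
Step 3: enter (5,2), '.' pass, move right to (5,3)
Step 4: enter (5,3), '.' pass, move right to (5,4)
Step 5: enter (5,4), '.' pass, move right to (5,5)
Step 6: enter (5,5), '.' pass, move right to (5,6)
Step 7: at (5,6) — EXIT via right edge, pos 5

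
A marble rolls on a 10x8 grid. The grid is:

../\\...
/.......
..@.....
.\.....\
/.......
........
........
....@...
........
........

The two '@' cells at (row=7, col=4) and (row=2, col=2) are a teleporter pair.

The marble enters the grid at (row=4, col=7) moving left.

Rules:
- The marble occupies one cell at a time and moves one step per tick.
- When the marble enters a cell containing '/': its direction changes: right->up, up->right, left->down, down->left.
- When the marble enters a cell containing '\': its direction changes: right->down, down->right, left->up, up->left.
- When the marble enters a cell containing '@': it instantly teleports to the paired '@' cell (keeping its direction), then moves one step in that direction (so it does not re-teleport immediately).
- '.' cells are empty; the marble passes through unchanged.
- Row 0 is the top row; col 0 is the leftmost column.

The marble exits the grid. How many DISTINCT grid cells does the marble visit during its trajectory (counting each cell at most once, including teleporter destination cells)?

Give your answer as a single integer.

Step 1: enter (4,7), '.' pass, move left to (4,6)
Step 2: enter (4,6), '.' pass, move left to (4,5)
Step 3: enter (4,5), '.' pass, move left to (4,4)
Step 4: enter (4,4), '.' pass, move left to (4,3)
Step 5: enter (4,3), '.' pass, move left to (4,2)
Step 6: enter (4,2), '.' pass, move left to (4,1)
Step 7: enter (4,1), '.' pass, move left to (4,0)
Step 8: enter (4,0), '/' deflects left->down, move down to (5,0)
Step 9: enter (5,0), '.' pass, move down to (6,0)
Step 10: enter (6,0), '.' pass, move down to (7,0)
Step 11: enter (7,0), '.' pass, move down to (8,0)
Step 12: enter (8,0), '.' pass, move down to (9,0)
Step 13: enter (9,0), '.' pass, move down to (10,0)
Step 14: at (10,0) — EXIT via bottom edge, pos 0
Distinct cells visited: 13 (path length 13)

Answer: 13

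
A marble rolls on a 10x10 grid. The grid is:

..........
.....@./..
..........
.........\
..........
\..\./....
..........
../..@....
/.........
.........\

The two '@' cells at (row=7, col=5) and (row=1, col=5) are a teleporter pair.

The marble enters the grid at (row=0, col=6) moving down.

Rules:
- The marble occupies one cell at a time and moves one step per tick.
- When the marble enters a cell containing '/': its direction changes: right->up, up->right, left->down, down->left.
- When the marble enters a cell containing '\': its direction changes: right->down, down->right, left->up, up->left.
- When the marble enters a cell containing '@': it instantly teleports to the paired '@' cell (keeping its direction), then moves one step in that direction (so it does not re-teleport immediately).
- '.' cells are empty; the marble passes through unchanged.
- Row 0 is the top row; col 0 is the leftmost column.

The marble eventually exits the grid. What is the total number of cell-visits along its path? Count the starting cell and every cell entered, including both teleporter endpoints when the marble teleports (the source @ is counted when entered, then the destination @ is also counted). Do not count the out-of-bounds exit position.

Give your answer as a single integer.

Step 1: enter (0,6), '.' pass, move down to (1,6)
Step 2: enter (1,6), '.' pass, move down to (2,6)
Step 3: enter (2,6), '.' pass, move down to (3,6)
Step 4: enter (3,6), '.' pass, move down to (4,6)
Step 5: enter (4,6), '.' pass, move down to (5,6)
Step 6: enter (5,6), '.' pass, move down to (6,6)
Step 7: enter (6,6), '.' pass, move down to (7,6)
Step 8: enter (7,6), '.' pass, move down to (8,6)
Step 9: enter (8,6), '.' pass, move down to (9,6)
Step 10: enter (9,6), '.' pass, move down to (10,6)
Step 11: at (10,6) — EXIT via bottom edge, pos 6
Path length (cell visits): 10

Answer: 10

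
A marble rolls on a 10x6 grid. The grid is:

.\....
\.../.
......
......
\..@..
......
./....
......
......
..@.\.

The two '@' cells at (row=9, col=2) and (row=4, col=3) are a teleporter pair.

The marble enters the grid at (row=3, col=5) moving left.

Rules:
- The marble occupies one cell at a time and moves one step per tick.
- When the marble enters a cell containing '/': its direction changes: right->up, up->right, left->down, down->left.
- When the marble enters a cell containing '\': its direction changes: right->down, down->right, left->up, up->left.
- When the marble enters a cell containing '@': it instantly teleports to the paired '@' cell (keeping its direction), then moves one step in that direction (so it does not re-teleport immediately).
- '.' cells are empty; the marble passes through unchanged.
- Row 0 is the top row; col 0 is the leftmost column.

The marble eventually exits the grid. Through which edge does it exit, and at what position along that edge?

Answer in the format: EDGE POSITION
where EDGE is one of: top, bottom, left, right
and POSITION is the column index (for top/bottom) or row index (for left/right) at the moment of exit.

Answer: left 3

Derivation:
Step 1: enter (3,5), '.' pass, move left to (3,4)
Step 2: enter (3,4), '.' pass, move left to (3,3)
Step 3: enter (3,3), '.' pass, move left to (3,2)
Step 4: enter (3,2), '.' pass, move left to (3,1)
Step 5: enter (3,1), '.' pass, move left to (3,0)
Step 6: enter (3,0), '.' pass, move left to (3,-1)
Step 7: at (3,-1) — EXIT via left edge, pos 3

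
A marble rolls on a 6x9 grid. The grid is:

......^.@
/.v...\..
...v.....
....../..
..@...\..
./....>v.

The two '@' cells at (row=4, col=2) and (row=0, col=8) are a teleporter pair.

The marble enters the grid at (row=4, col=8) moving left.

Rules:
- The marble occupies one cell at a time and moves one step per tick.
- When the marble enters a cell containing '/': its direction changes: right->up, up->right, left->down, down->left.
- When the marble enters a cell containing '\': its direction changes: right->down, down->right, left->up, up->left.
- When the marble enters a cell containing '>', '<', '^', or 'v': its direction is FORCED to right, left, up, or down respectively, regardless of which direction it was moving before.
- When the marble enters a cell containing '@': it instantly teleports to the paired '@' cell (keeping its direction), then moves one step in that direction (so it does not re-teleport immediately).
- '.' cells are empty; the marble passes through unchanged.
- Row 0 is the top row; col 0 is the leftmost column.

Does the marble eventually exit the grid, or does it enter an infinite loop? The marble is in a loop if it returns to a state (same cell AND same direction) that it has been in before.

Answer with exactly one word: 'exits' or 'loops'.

Step 1: enter (4,8), '.' pass, move left to (4,7)
Step 2: enter (4,7), '.' pass, move left to (4,6)
Step 3: enter (4,6), '\' deflects left->up, move up to (3,6)
Step 4: enter (3,6), '/' deflects up->right, move right to (3,7)
Step 5: enter (3,7), '.' pass, move right to (3,8)
Step 6: enter (3,8), '.' pass, move right to (3,9)
Step 7: at (3,9) — EXIT via right edge, pos 3

Answer: exits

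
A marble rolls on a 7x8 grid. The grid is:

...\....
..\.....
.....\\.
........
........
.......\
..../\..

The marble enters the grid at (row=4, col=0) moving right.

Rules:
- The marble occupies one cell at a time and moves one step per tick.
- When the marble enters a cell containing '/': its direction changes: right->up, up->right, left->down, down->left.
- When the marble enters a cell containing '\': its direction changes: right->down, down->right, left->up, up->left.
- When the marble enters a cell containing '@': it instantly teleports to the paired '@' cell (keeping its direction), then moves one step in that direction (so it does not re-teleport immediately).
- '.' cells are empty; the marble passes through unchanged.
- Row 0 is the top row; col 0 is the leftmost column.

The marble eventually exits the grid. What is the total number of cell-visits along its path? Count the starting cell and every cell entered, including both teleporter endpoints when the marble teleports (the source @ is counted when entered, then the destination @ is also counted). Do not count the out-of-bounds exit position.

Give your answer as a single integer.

Step 1: enter (4,0), '.' pass, move right to (4,1)
Step 2: enter (4,1), '.' pass, move right to (4,2)
Step 3: enter (4,2), '.' pass, move right to (4,3)
Step 4: enter (4,3), '.' pass, move right to (4,4)
Step 5: enter (4,4), '.' pass, move right to (4,5)
Step 6: enter (4,5), '.' pass, move right to (4,6)
Step 7: enter (4,6), '.' pass, move right to (4,7)
Step 8: enter (4,7), '.' pass, move right to (4,8)
Step 9: at (4,8) — EXIT via right edge, pos 4
Path length (cell visits): 8

Answer: 8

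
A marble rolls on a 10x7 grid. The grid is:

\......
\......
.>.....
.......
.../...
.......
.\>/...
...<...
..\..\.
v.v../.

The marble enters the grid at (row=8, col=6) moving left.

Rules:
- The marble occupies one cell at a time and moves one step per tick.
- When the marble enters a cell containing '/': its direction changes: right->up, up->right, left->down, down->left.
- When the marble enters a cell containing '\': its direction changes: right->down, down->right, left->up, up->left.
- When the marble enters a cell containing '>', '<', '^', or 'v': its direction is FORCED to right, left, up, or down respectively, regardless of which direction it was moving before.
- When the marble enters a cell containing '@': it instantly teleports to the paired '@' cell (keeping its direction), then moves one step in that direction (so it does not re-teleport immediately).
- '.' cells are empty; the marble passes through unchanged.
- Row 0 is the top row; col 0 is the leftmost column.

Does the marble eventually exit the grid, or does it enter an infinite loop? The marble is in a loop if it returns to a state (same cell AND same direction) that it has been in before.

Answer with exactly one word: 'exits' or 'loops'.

Answer: exits

Derivation:
Step 1: enter (8,6), '.' pass, move left to (8,5)
Step 2: enter (8,5), '\' deflects left->up, move up to (7,5)
Step 3: enter (7,5), '.' pass, move up to (6,5)
Step 4: enter (6,5), '.' pass, move up to (5,5)
Step 5: enter (5,5), '.' pass, move up to (4,5)
Step 6: enter (4,5), '.' pass, move up to (3,5)
Step 7: enter (3,5), '.' pass, move up to (2,5)
Step 8: enter (2,5), '.' pass, move up to (1,5)
Step 9: enter (1,5), '.' pass, move up to (0,5)
Step 10: enter (0,5), '.' pass, move up to (-1,5)
Step 11: at (-1,5) — EXIT via top edge, pos 5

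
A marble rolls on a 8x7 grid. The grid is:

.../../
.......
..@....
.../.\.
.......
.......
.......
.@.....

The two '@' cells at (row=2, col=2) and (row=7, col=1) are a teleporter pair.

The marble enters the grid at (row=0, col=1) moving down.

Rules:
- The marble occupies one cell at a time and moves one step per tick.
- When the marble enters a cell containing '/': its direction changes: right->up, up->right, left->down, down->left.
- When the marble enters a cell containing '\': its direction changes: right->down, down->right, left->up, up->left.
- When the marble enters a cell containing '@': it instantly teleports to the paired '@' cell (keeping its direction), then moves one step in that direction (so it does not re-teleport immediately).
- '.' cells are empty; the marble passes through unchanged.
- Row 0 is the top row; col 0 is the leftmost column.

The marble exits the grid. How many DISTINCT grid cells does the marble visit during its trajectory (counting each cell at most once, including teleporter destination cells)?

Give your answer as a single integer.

Step 1: enter (0,1), '.' pass, move down to (1,1)
Step 2: enter (1,1), '.' pass, move down to (2,1)
Step 3: enter (2,1), '.' pass, move down to (3,1)
Step 4: enter (3,1), '.' pass, move down to (4,1)
Step 5: enter (4,1), '.' pass, move down to (5,1)
Step 6: enter (5,1), '.' pass, move down to (6,1)
Step 7: enter (6,1), '.' pass, move down to (7,1)
Step 8: enter (7,1), '@' teleport (7,1)->(2,2), also enter (2,2), move down to (3,2)
Step 9: enter (3,2), '.' pass, move down to (4,2)
Step 10: enter (4,2), '.' pass, move down to (5,2)
Step 11: enter (5,2), '.' pass, move down to (6,2)
Step 12: enter (6,2), '.' pass, move down to (7,2)
Step 13: enter (7,2), '.' pass, move down to (8,2)
Step 14: at (8,2) — EXIT via bottom edge, pos 2
Distinct cells visited: 14 (path length 14)

Answer: 14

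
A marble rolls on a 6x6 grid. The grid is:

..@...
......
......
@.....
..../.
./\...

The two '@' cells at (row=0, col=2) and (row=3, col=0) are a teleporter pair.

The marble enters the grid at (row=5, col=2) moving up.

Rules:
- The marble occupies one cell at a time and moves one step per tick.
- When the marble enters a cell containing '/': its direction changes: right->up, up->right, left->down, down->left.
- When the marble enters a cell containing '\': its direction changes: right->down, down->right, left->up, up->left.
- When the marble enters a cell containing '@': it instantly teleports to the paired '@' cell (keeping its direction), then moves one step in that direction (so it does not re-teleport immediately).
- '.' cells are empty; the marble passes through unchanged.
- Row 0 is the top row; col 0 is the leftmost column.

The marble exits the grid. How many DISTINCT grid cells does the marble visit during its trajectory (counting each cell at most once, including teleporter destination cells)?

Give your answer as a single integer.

Step 1: enter (5,2), '\' deflects up->left, move left to (5,1)
Step 2: enter (5,1), '/' deflects left->down, move down to (6,1)
Step 3: at (6,1) — EXIT via bottom edge, pos 1
Distinct cells visited: 2 (path length 2)

Answer: 2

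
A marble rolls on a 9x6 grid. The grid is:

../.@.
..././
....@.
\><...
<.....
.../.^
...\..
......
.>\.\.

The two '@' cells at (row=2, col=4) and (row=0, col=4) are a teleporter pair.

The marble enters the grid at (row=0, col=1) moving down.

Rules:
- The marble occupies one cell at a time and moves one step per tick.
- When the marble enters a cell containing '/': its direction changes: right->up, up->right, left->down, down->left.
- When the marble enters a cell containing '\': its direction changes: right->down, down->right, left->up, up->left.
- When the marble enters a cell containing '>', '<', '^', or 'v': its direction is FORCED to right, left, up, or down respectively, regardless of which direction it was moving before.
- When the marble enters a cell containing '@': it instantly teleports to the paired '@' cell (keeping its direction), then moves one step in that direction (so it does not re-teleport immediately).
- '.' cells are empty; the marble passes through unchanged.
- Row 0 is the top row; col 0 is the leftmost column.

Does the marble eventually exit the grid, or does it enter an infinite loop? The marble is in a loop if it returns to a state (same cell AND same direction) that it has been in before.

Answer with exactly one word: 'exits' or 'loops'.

Step 1: enter (0,1), '.' pass, move down to (1,1)
Step 2: enter (1,1), '.' pass, move down to (2,1)
Step 3: enter (2,1), '.' pass, move down to (3,1)
Step 4: enter (3,1), '>' forces down->right, move right to (3,2)
Step 5: enter (3,2), '<' forces right->left, move left to (3,1)
Step 6: enter (3,1), '>' forces left->right, move right to (3,2)
Step 7: at (3,2) dir=right — LOOP DETECTED (seen before)

Answer: loops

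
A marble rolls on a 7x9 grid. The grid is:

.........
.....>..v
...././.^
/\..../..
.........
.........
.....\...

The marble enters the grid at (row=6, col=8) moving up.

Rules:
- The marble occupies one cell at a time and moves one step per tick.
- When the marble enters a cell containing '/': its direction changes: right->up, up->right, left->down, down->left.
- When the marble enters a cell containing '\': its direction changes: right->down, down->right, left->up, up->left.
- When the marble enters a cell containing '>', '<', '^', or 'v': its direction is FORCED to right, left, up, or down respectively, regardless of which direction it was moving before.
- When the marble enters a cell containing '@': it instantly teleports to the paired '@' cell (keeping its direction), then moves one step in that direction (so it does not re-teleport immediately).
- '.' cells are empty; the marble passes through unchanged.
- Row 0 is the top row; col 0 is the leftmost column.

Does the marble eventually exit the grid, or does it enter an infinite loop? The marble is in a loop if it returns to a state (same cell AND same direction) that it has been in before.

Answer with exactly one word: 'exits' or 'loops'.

Answer: loops

Derivation:
Step 1: enter (6,8), '.' pass, move up to (5,8)
Step 2: enter (5,8), '.' pass, move up to (4,8)
Step 3: enter (4,8), '.' pass, move up to (3,8)
Step 4: enter (3,8), '.' pass, move up to (2,8)
Step 5: enter (2,8), '^' forces up->up, move up to (1,8)
Step 6: enter (1,8), 'v' forces up->down, move down to (2,8)
Step 7: enter (2,8), '^' forces down->up, move up to (1,8)
Step 8: at (1,8) dir=up — LOOP DETECTED (seen before)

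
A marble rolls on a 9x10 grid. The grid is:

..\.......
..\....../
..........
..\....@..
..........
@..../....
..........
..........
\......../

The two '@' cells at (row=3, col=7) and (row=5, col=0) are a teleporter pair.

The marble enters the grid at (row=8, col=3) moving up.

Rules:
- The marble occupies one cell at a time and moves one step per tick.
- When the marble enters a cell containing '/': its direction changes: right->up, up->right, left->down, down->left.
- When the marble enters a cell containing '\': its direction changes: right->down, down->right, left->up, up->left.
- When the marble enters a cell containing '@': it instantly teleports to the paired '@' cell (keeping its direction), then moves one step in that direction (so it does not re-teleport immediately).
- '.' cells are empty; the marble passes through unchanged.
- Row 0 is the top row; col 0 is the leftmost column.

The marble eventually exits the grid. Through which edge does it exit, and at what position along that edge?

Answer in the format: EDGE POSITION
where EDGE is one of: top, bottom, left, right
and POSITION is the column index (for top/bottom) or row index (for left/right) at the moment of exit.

Step 1: enter (8,3), '.' pass, move up to (7,3)
Step 2: enter (7,3), '.' pass, move up to (6,3)
Step 3: enter (6,3), '.' pass, move up to (5,3)
Step 4: enter (5,3), '.' pass, move up to (4,3)
Step 5: enter (4,3), '.' pass, move up to (3,3)
Step 6: enter (3,3), '.' pass, move up to (2,3)
Step 7: enter (2,3), '.' pass, move up to (1,3)
Step 8: enter (1,3), '.' pass, move up to (0,3)
Step 9: enter (0,3), '.' pass, move up to (-1,3)
Step 10: at (-1,3) — EXIT via top edge, pos 3

Answer: top 3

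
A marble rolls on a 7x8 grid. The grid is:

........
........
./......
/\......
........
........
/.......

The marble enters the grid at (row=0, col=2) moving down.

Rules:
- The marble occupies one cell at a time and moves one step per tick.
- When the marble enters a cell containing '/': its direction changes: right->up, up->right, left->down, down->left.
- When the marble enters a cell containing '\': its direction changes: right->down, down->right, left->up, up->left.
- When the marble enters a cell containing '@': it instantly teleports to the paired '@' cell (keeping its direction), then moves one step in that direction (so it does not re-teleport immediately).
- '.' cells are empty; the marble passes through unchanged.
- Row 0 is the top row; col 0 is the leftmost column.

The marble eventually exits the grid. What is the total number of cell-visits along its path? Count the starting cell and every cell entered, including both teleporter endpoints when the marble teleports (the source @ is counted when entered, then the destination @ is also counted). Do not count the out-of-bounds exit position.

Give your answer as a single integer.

Answer: 7

Derivation:
Step 1: enter (0,2), '.' pass, move down to (1,2)
Step 2: enter (1,2), '.' pass, move down to (2,2)
Step 3: enter (2,2), '.' pass, move down to (3,2)
Step 4: enter (3,2), '.' pass, move down to (4,2)
Step 5: enter (4,2), '.' pass, move down to (5,2)
Step 6: enter (5,2), '.' pass, move down to (6,2)
Step 7: enter (6,2), '.' pass, move down to (7,2)
Step 8: at (7,2) — EXIT via bottom edge, pos 2
Path length (cell visits): 7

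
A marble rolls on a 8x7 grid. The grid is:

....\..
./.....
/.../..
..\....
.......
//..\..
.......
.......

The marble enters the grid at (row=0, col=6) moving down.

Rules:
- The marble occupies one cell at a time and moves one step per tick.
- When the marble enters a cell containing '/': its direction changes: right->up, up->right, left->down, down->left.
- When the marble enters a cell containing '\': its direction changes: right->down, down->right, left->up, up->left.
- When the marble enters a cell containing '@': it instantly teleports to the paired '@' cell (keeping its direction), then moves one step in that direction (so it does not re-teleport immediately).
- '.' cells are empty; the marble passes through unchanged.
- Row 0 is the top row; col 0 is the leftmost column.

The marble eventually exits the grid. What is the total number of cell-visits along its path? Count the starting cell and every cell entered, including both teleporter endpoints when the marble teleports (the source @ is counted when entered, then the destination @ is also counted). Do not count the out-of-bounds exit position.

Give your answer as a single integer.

Step 1: enter (0,6), '.' pass, move down to (1,6)
Step 2: enter (1,6), '.' pass, move down to (2,6)
Step 3: enter (2,6), '.' pass, move down to (3,6)
Step 4: enter (3,6), '.' pass, move down to (4,6)
Step 5: enter (4,6), '.' pass, move down to (5,6)
Step 6: enter (5,6), '.' pass, move down to (6,6)
Step 7: enter (6,6), '.' pass, move down to (7,6)
Step 8: enter (7,6), '.' pass, move down to (8,6)
Step 9: at (8,6) — EXIT via bottom edge, pos 6
Path length (cell visits): 8

Answer: 8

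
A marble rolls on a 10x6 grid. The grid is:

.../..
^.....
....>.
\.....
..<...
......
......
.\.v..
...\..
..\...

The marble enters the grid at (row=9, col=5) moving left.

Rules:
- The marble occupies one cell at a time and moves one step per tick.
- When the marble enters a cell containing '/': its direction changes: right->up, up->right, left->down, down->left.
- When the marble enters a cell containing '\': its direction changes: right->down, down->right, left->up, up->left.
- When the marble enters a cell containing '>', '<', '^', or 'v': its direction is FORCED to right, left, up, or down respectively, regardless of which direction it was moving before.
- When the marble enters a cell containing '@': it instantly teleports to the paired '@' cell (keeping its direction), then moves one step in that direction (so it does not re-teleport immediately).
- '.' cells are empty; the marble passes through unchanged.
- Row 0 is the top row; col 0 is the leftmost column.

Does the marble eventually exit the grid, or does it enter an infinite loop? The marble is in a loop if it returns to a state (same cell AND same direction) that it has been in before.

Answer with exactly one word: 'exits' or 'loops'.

Answer: exits

Derivation:
Step 1: enter (9,5), '.' pass, move left to (9,4)
Step 2: enter (9,4), '.' pass, move left to (9,3)
Step 3: enter (9,3), '.' pass, move left to (9,2)
Step 4: enter (9,2), '\' deflects left->up, move up to (8,2)
Step 5: enter (8,2), '.' pass, move up to (7,2)
Step 6: enter (7,2), '.' pass, move up to (6,2)
Step 7: enter (6,2), '.' pass, move up to (5,2)
Step 8: enter (5,2), '.' pass, move up to (4,2)
Step 9: enter (4,2), '<' forces up->left, move left to (4,1)
Step 10: enter (4,1), '.' pass, move left to (4,0)
Step 11: enter (4,0), '.' pass, move left to (4,-1)
Step 12: at (4,-1) — EXIT via left edge, pos 4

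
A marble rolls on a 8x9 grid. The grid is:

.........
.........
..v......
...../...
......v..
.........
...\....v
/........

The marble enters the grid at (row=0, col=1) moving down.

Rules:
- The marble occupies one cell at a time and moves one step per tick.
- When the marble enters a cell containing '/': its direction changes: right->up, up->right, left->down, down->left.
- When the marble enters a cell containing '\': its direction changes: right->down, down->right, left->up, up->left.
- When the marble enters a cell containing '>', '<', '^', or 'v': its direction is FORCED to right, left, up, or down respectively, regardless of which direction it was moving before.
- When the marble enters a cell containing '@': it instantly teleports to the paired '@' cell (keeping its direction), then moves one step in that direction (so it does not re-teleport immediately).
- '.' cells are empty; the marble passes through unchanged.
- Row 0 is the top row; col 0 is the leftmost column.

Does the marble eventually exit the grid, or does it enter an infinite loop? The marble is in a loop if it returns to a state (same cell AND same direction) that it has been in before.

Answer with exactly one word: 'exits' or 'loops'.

Step 1: enter (0,1), '.' pass, move down to (1,1)
Step 2: enter (1,1), '.' pass, move down to (2,1)
Step 3: enter (2,1), '.' pass, move down to (3,1)
Step 4: enter (3,1), '.' pass, move down to (4,1)
Step 5: enter (4,1), '.' pass, move down to (5,1)
Step 6: enter (5,1), '.' pass, move down to (6,1)
Step 7: enter (6,1), '.' pass, move down to (7,1)
Step 8: enter (7,1), '.' pass, move down to (8,1)
Step 9: at (8,1) — EXIT via bottom edge, pos 1

Answer: exits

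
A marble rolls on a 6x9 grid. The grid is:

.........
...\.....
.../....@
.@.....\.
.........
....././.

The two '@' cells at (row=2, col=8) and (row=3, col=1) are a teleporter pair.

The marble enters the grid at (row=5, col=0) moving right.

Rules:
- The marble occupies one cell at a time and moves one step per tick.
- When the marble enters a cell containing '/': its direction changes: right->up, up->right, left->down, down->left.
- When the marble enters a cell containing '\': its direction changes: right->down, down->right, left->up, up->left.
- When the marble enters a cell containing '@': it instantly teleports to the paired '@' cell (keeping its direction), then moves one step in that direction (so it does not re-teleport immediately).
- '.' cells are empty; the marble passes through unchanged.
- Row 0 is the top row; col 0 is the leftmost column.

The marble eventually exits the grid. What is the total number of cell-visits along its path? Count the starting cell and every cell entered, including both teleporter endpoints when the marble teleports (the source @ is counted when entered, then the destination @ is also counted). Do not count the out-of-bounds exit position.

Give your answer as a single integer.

Step 1: enter (5,0), '.' pass, move right to (5,1)
Step 2: enter (5,1), '.' pass, move right to (5,2)
Step 3: enter (5,2), '.' pass, move right to (5,3)
Step 4: enter (5,3), '.' pass, move right to (5,4)
Step 5: enter (5,4), '.' pass, move right to (5,5)
Step 6: enter (5,5), '/' deflects right->up, move up to (4,5)
Step 7: enter (4,5), '.' pass, move up to (3,5)
Step 8: enter (3,5), '.' pass, move up to (2,5)
Step 9: enter (2,5), '.' pass, move up to (1,5)
Step 10: enter (1,5), '.' pass, move up to (0,5)
Step 11: enter (0,5), '.' pass, move up to (-1,5)
Step 12: at (-1,5) — EXIT via top edge, pos 5
Path length (cell visits): 11

Answer: 11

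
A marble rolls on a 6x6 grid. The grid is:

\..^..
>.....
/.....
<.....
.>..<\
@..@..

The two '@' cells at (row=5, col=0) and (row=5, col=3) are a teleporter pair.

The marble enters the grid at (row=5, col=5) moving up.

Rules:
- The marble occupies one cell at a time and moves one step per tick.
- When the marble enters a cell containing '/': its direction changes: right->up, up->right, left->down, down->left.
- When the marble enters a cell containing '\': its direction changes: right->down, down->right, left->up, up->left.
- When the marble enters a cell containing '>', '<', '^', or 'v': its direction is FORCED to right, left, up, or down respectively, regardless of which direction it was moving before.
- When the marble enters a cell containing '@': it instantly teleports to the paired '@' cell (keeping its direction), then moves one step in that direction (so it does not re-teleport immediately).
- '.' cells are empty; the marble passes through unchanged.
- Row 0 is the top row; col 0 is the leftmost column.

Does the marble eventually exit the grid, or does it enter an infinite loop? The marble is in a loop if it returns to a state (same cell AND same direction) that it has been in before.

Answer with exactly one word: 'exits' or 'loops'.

Step 1: enter (5,5), '.' pass, move up to (4,5)
Step 2: enter (4,5), '\' deflects up->left, move left to (4,4)
Step 3: enter (4,4), '<' forces left->left, move left to (4,3)
Step 4: enter (4,3), '.' pass, move left to (4,2)
Step 5: enter (4,2), '.' pass, move left to (4,1)
Step 6: enter (4,1), '>' forces left->right, move right to (4,2)
Step 7: enter (4,2), '.' pass, move right to (4,3)
Step 8: enter (4,3), '.' pass, move right to (4,4)
Step 9: enter (4,4), '<' forces right->left, move left to (4,3)
Step 10: at (4,3) dir=left — LOOP DETECTED (seen before)

Answer: loops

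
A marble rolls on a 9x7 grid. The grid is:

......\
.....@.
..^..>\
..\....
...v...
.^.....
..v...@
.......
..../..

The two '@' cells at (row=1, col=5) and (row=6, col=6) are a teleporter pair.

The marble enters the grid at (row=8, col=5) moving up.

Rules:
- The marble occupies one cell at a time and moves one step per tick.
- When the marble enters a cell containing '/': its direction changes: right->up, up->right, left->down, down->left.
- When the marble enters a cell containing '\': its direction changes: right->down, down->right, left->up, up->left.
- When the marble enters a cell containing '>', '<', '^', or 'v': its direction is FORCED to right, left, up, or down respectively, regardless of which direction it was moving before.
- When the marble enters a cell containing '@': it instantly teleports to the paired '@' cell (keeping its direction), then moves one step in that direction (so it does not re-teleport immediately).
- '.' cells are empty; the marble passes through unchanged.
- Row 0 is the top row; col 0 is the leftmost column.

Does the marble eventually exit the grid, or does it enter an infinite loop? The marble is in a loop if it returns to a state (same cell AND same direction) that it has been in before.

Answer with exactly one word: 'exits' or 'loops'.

Step 1: enter (8,5), '.' pass, move up to (7,5)
Step 2: enter (7,5), '.' pass, move up to (6,5)
Step 3: enter (6,5), '.' pass, move up to (5,5)
Step 4: enter (5,5), '.' pass, move up to (4,5)
Step 5: enter (4,5), '.' pass, move up to (3,5)
Step 6: enter (3,5), '.' pass, move up to (2,5)
Step 7: enter (2,5), '>' forces up->right, move right to (2,6)
Step 8: enter (2,6), '\' deflects right->down, move down to (3,6)
Step 9: enter (3,6), '.' pass, move down to (4,6)
Step 10: enter (4,6), '.' pass, move down to (5,6)
Step 11: enter (5,6), '.' pass, move down to (6,6)
Step 12: enter (6,6), '@' teleport (6,6)->(1,5), also enter (1,5), move down to (2,5)
Step 13: enter (2,5), '>' forces down->right, move right to (2,6)
Step 14: at (2,6) dir=right — LOOP DETECTED (seen before)

Answer: loops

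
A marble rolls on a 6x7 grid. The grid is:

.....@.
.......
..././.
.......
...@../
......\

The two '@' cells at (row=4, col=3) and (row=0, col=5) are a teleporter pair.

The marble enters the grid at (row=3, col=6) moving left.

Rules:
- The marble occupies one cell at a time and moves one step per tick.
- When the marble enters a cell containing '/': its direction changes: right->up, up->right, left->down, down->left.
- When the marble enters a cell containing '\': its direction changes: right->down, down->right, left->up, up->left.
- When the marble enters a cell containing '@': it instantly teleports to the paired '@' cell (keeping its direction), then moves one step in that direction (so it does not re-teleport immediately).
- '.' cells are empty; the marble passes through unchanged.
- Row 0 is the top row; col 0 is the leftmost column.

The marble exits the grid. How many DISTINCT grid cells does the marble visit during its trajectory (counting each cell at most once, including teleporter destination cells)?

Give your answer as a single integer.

Step 1: enter (3,6), '.' pass, move left to (3,5)
Step 2: enter (3,5), '.' pass, move left to (3,4)
Step 3: enter (3,4), '.' pass, move left to (3,3)
Step 4: enter (3,3), '.' pass, move left to (3,2)
Step 5: enter (3,2), '.' pass, move left to (3,1)
Step 6: enter (3,1), '.' pass, move left to (3,0)
Step 7: enter (3,0), '.' pass, move left to (3,-1)
Step 8: at (3,-1) — EXIT via left edge, pos 3
Distinct cells visited: 7 (path length 7)

Answer: 7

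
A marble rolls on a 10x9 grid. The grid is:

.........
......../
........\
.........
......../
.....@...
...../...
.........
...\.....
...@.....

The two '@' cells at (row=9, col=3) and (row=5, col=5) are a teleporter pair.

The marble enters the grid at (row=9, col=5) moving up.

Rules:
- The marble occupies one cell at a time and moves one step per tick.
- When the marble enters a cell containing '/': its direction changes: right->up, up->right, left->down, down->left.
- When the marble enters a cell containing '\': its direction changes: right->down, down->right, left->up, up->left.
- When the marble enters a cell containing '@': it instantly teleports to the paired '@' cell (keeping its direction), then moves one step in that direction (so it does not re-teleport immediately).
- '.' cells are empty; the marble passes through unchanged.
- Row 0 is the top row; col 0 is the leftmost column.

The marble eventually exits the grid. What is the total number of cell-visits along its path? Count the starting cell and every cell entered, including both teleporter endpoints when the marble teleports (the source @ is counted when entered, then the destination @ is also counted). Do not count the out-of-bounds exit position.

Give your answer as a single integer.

Answer: 7

Derivation:
Step 1: enter (9,5), '.' pass, move up to (8,5)
Step 2: enter (8,5), '.' pass, move up to (7,5)
Step 3: enter (7,5), '.' pass, move up to (6,5)
Step 4: enter (6,5), '/' deflects up->right, move right to (6,6)
Step 5: enter (6,6), '.' pass, move right to (6,7)
Step 6: enter (6,7), '.' pass, move right to (6,8)
Step 7: enter (6,8), '.' pass, move right to (6,9)
Step 8: at (6,9) — EXIT via right edge, pos 6
Path length (cell visits): 7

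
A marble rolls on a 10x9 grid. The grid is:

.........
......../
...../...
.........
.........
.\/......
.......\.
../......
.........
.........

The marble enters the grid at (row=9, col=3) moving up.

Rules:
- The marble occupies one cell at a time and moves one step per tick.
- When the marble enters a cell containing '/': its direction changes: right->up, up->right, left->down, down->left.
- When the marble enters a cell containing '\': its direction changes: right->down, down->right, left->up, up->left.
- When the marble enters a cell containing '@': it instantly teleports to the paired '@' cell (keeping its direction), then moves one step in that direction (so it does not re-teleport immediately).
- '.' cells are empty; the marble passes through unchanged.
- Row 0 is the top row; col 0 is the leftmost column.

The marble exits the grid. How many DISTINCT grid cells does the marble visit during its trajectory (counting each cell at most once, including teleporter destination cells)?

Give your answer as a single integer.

Step 1: enter (9,3), '.' pass, move up to (8,3)
Step 2: enter (8,3), '.' pass, move up to (7,3)
Step 3: enter (7,3), '.' pass, move up to (6,3)
Step 4: enter (6,3), '.' pass, move up to (5,3)
Step 5: enter (5,3), '.' pass, move up to (4,3)
Step 6: enter (4,3), '.' pass, move up to (3,3)
Step 7: enter (3,3), '.' pass, move up to (2,3)
Step 8: enter (2,3), '.' pass, move up to (1,3)
Step 9: enter (1,3), '.' pass, move up to (0,3)
Step 10: enter (0,3), '.' pass, move up to (-1,3)
Step 11: at (-1,3) — EXIT via top edge, pos 3
Distinct cells visited: 10 (path length 10)

Answer: 10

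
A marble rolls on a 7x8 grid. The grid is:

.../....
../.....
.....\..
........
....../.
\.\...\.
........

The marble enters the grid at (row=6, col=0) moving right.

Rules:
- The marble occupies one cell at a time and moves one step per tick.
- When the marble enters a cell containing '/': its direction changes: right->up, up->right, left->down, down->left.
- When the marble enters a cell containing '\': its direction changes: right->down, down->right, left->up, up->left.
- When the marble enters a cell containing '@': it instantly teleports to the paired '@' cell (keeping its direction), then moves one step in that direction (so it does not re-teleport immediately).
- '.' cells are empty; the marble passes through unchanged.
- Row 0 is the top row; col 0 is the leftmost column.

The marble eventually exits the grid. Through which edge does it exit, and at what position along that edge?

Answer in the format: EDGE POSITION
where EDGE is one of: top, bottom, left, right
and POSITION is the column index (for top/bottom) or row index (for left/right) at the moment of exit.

Step 1: enter (6,0), '.' pass, move right to (6,1)
Step 2: enter (6,1), '.' pass, move right to (6,2)
Step 3: enter (6,2), '.' pass, move right to (6,3)
Step 4: enter (6,3), '.' pass, move right to (6,4)
Step 5: enter (6,4), '.' pass, move right to (6,5)
Step 6: enter (6,5), '.' pass, move right to (6,6)
Step 7: enter (6,6), '.' pass, move right to (6,7)
Step 8: enter (6,7), '.' pass, move right to (6,8)
Step 9: at (6,8) — EXIT via right edge, pos 6

Answer: right 6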